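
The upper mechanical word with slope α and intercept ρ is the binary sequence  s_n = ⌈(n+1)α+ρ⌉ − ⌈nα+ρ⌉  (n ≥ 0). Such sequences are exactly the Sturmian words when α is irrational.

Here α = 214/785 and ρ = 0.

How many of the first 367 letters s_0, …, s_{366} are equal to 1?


#1s = Σ_{n=0}^{366} s_n = Σ_{n=0}^{366} (⌈(n+1)α+ρ⌉ − ⌈nα+ρ⌉)
the sum telescopes: every ⌈nα+ρ⌉ with 0 < n < 367 appears once with + and once with −, leaving ⌈367α+ρ⌉ − ⌈0·α+ρ⌉
367α + ρ = (367·214) / 785 = 78538/785
ρ = 0/785
⌈78538/785⌉ = 101,  ⌈0/785⌉ = 0
#1s = 101 − 0 = 101

101


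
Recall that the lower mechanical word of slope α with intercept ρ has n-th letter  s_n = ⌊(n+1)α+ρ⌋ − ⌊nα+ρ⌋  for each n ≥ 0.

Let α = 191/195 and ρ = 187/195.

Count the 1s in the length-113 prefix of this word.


#1s = Σ_{n=0}^{112} s_n = Σ_{n=0}^{112} (⌊(n+1)α+ρ⌋ − ⌊nα+ρ⌋)
the sum telescopes: every ⌊nα+ρ⌋ with 0 < n < 113 appears once with + and once with −, leaving ⌊113α+ρ⌋ − ⌊0·α+ρ⌋
113α + ρ = (113·191 + 187) / 195 = 21770/195
ρ = 187/195
⌊21770/195⌋ = 111,  ⌊187/195⌋ = 0
#1s = 111 − 0 = 111

111


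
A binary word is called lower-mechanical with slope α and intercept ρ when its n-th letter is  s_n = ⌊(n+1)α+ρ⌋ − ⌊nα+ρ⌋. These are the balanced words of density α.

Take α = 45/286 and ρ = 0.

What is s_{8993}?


1

(n+1)α + ρ = (8994·45) / 286 = 404730/286
nα + ρ     = (8993·45) / 286 = 404685/286
⌊404730/286⌋ = 1415,  ⌊404685/286⌋ = 1414
s_{8993} = 1415 − 1414 = 1


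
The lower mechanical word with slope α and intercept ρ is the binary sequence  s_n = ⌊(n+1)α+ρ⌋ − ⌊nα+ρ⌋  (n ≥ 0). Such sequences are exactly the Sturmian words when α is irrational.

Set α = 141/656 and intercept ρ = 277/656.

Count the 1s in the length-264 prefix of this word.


#1s = Σ_{n=0}^{263} s_n = Σ_{n=0}^{263} (⌊(n+1)α+ρ⌋ − ⌊nα+ρ⌋)
the sum telescopes: every ⌊nα+ρ⌋ with 0 < n < 264 appears once with + and once with −, leaving ⌊264α+ρ⌋ − ⌊0·α+ρ⌋
264α + ρ = (264·141 + 277) / 656 = 37501/656
ρ = 277/656
⌊37501/656⌋ = 57,  ⌊277/656⌋ = 0
#1s = 57 − 0 = 57

57


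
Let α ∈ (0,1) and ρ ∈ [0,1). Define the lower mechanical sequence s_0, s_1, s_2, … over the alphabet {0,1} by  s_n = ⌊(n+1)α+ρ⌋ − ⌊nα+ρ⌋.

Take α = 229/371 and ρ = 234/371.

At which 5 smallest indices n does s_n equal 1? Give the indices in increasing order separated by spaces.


0 2 3 5 7

n=0: ⌊463/371⌋−⌊234/371⌋ = 1−0 = 1  ← one
n=1: ⌊692/371⌋−⌊463/371⌋ = 1−1 = 0
n=2: ⌊921/371⌋−⌊692/371⌋ = 2−1 = 1  ← one
n=3: ⌊1150/371⌋−⌊921/371⌋ = 3−2 = 1  ← one
n=4: ⌊1379/371⌋−⌊1150/371⌋ = 3−3 = 0
n=5: ⌊1608/371⌋−⌊1379/371⌋ = 4−3 = 1  ← one
n=6: ⌊1837/371⌋−⌊1608/371⌋ = 4−4 = 0
n=7: ⌊2066/371⌋−⌊1837/371⌋ = 5−4 = 1  ← one
positions of the first 5 ones: 0 2 3 5 7


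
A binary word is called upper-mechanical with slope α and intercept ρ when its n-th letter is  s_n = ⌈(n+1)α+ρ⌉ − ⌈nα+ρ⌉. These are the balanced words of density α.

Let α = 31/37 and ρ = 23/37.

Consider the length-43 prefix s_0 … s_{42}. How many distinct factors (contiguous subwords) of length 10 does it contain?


t_n = ⌈(n·31+23)/37⌉ for n = 0 … 43:
  n=0…9: ⌈23/37⌉=1 ⌈54/37⌉=2 ⌈85/37⌉=3 ⌈116/37⌉=4 ⌈147/37⌉=4 ⌈178/37⌉=5 ⌈209/37⌉=6 ⌈240/37⌉=7 ⌈271/37⌉=8 ⌈302/37⌉=9
  n=10…19: ⌈333/37⌉=9 ⌈364/37⌉=10 ⌈395/37⌉=11 ⌈426/37⌉=12 ⌈457/37⌉=13 ⌈488/37⌉=14 ⌈519/37⌉=15 ⌈550/37⌉=15 ⌈581/37⌉=16 ⌈612/37⌉=17
  n=20…29: ⌈643/37⌉=18 ⌈674/37⌉=19 ⌈705/37⌉=20 ⌈736/37⌉=20 ⌈767/37⌉=21 ⌈798/37⌉=22 ⌈829/37⌉=23 ⌈860/37⌉=24 ⌈891/37⌉=25 ⌈922/37⌉=25
  n=30…39: ⌈953/37⌉=26 ⌈984/37⌉=27 ⌈1015/37⌉=28 ⌈1046/37⌉=29 ⌈1077/37⌉=30 ⌈1108/37⌉=30 ⌈1139/37⌉=31 ⌈1170/37⌉=32 ⌈1201/37⌉=33 ⌈1232/37⌉=34
  n=40…43: ⌈1263/37⌉=35 ⌈1294/37⌉=35 ⌈1325/37⌉=36 ⌈1356/37⌉=37
s_n = t_(n+1) − t_n for n = 0 … 42 gives
prefix = 1110111110111111011111011111011111011111011
slide a length-10 window over [0..9] … [33..42] (34 windows); first occurrence of each distinct factor:
  [  0..  9] 1110111110
  [  1.. 10] 1101111101
  [  2.. 11] 1011111011
  [  3.. 12] 0111110111
  [  4.. 13] 1111101111
  [  5.. 14] 1111011111
  [  6.. 15] 1110111111
  [  7.. 16] 1101111110
  [  8.. 17] 1011111101
  [  9.. 18] 0111111011
  [ 10.. 19] 1111110111
  (the other 23 windows repeat one of these)
distinct factors: {0111110111, 0111111011, 1011111011, 1011111101, 1101111101, 1101111110, 1110111110, 1110111111, 1111011111, 1111101111, 1111110111}
count = 11  (Sturmian bound for length 10 is 11)

11


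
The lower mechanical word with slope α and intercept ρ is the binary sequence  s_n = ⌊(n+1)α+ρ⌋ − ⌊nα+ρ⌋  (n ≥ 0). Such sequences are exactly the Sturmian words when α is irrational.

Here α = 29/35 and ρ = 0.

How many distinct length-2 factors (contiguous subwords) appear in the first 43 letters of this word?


3

t_n = ⌊(n·29)/35⌋ for n = 0 … 43:
  n=0…9: ⌊0/35⌋=0 ⌊29/35⌋=0 ⌊58/35⌋=1 ⌊87/35⌋=2 ⌊116/35⌋=3 ⌊145/35⌋=4 ⌊174/35⌋=4 ⌊203/35⌋=5 ⌊232/35⌋=6 ⌊261/35⌋=7
  n=10…19: ⌊290/35⌋=8 ⌊319/35⌋=9 ⌊348/35⌋=9 ⌊377/35⌋=10 ⌊406/35⌋=11 ⌊435/35⌋=12 ⌊464/35⌋=13 ⌊493/35⌋=14 ⌊522/35⌋=14 ⌊551/35⌋=15
  n=20…29: ⌊580/35⌋=16 ⌊609/35⌋=17 ⌊638/35⌋=18 ⌊667/35⌋=19 ⌊696/35⌋=19 ⌊725/35⌋=20 ⌊754/35⌋=21 ⌊783/35⌋=22 ⌊812/35⌋=23 ⌊841/35⌋=24
  n=30…39: ⌊870/35⌋=24 ⌊899/35⌋=25 ⌊928/35⌋=26 ⌊957/35⌋=27 ⌊986/35⌋=28 ⌊1015/35⌋=29 ⌊1044/35⌋=29 ⌊1073/35⌋=30 ⌊1102/35⌋=31 ⌊1131/35⌋=32
  n=40…43: ⌊1160/35⌋=33 ⌊1189/35⌋=33 ⌊1218/35⌋=34 ⌊1247/35⌋=35
s_n = t_(n+1) − t_n for n = 0 … 42 gives
prefix = 0111101111101111101111101111101111101111011
slide a length-2 window over [0..1] … [41..42] (42 windows); first occurrence of each distinct factor:
  [  0..  1] 01
  [  1..  2] 11
  [  4..  5] 10
  (the other 39 windows repeat one of these)
distinct factors: {01, 10, 11}
count = 3  (Sturmian bound for length 2 is 3)


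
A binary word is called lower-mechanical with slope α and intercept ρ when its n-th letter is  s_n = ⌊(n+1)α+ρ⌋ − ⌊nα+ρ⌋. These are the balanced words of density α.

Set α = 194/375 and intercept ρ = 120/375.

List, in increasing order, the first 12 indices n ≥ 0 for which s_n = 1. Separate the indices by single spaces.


1 3 5 7 9 10 12 14 16 18 20 22

n=0: ⌊314/375⌋−⌊120/375⌋ = 0−0 = 0
n=1: ⌊508/375⌋−⌊314/375⌋ = 1−0 = 1  ← one
n=2: ⌊702/375⌋−⌊508/375⌋ = 1−1 = 0
n=3: ⌊896/375⌋−⌊702/375⌋ = 2−1 = 1  ← one
n=4: ⌊1090/375⌋−⌊896/375⌋ = 2−2 = 0
n=5: ⌊1284/375⌋−⌊1090/375⌋ = 3−2 = 1  ← one
n=6: ⌊1478/375⌋−⌊1284/375⌋ = 3−3 = 0
n=7: ⌊1672/375⌋−⌊1478/375⌋ = 4−3 = 1  ← one
n=8: ⌊1866/375⌋−⌊1672/375⌋ = 4−4 = 0
n=9: ⌊2060/375⌋−⌊1866/375⌋ = 5−4 = 1  ← one
n=10: ⌊2254/375⌋−⌊2060/375⌋ = 6−5 = 1  ← one
n=11: ⌊2448/375⌋−⌊2254/375⌋ = 6−6 = 0
n=12: ⌊2642/375⌋−⌊2448/375⌋ = 7−6 = 1  ← one
n=13: ⌊2836/375⌋−⌊2642/375⌋ = 7−7 = 0
n=14: ⌊3030/375⌋−⌊2836/375⌋ = 8−7 = 1  ← one
n=15: ⌊3224/375⌋−⌊3030/375⌋ = 8−8 = 0
n=16: ⌊3418/375⌋−⌊3224/375⌋ = 9−8 = 1  ← one
n=17: ⌊3612/375⌋−⌊3418/375⌋ = 9−9 = 0
n=18: ⌊3806/375⌋−⌊3612/375⌋ = 10−9 = 1  ← one
n=19: ⌊4000/375⌋−⌊3806/375⌋ = 10−10 = 0
n=20: ⌊4194/375⌋−⌊4000/375⌋ = 11−10 = 1  ← one
n=21: ⌊4388/375⌋−⌊4194/375⌋ = 11−11 = 0
n=22: ⌊4582/375⌋−⌊4388/375⌋ = 12−11 = 1  ← one
positions of the first 12 ones: 1 3 5 7 9 10 12 14 16 18 20 22


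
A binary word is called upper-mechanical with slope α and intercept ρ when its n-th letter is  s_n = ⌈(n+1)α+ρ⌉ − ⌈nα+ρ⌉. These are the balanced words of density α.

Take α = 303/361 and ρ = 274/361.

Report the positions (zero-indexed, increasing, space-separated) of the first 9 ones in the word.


n=0: ⌈577/361⌉−⌈274/361⌉ = 2−1 = 1  ← one
n=1: ⌈880/361⌉−⌈577/361⌉ = 3−2 = 1  ← one
n=2: ⌈1183/361⌉−⌈880/361⌉ = 4−3 = 1  ← one
n=3: ⌈1486/361⌉−⌈1183/361⌉ = 5−4 = 1  ← one
n=4: ⌈1789/361⌉−⌈1486/361⌉ = 5−5 = 0
n=5: ⌈2092/361⌉−⌈1789/361⌉ = 6−5 = 1  ← one
n=6: ⌈2395/361⌉−⌈2092/361⌉ = 7−6 = 1  ← one
n=7: ⌈2698/361⌉−⌈2395/361⌉ = 8−7 = 1  ← one
n=8: ⌈3001/361⌉−⌈2698/361⌉ = 9−8 = 1  ← one
n=9: ⌈3304/361⌉−⌈3001/361⌉ = 10−9 = 1  ← one
positions of the first 9 ones: 0 1 2 3 5 6 7 8 9

0 1 2 3 5 6 7 8 9


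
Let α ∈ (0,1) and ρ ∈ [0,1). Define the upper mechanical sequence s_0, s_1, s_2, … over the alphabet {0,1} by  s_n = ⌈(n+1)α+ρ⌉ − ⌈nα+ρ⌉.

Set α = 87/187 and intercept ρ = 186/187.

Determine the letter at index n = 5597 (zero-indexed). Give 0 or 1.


1

(n+1)α + ρ = (5598·87 + 186) / 187 = 487212/187
nα + ρ     = (5597·87 + 186) / 187 = 487125/187
⌈487212/187⌉ = 2606,  ⌈487125/187⌉ = 2605
s_{5597} = 2606 − 2605 = 1


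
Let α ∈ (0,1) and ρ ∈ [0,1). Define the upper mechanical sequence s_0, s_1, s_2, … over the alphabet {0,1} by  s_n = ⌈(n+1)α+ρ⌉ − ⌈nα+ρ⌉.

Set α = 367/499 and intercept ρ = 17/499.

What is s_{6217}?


1

(n+1)α + ρ = (6218·367 + 17) / 499 = 2282023/499
nα + ρ     = (6217·367 + 17) / 499 = 2281656/499
⌈2282023/499⌉ = 4574,  ⌈2281656/499⌉ = 4573
s_{6217} = 4574 − 4573 = 1


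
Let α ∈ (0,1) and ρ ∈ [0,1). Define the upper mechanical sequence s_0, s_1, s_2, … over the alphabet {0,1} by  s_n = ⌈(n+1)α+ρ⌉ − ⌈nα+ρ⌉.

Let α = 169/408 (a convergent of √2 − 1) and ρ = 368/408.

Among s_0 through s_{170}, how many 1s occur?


71

#1s = Σ_{n=0}^{170} s_n = Σ_{n=0}^{170} (⌈(n+1)α+ρ⌉ − ⌈nα+ρ⌉)
the sum telescopes: every ⌈nα+ρ⌉ with 0 < n < 171 appears once with + and once with −, leaving ⌈171α+ρ⌉ − ⌈0·α+ρ⌉
171α + ρ = (171·169 + 368) / 408 = 29267/408
ρ = 368/408
⌈29267/408⌉ = 72,  ⌈368/408⌉ = 1
#1s = 72 − 1 = 71


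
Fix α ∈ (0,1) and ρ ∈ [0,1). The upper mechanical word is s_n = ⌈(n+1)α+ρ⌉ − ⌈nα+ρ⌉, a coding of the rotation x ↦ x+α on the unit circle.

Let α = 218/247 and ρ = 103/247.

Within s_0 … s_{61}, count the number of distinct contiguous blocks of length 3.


t_n = ⌈(n·218+103)/247⌉ for n = 0 … 62:
  n=0…9: ⌈103/247⌉=1 ⌈321/247⌉=2 ⌈539/247⌉=3 ⌈757/247⌉=4 ⌈975/247⌉=4 ⌈1193/247⌉=5 ⌈1411/247⌉=6 ⌈1629/247⌉=7 ⌈1847/247⌉=8 ⌈2065/247⌉=9
  n=10…19: ⌈2283/247⌉=10 ⌈2501/247⌉=11 ⌈2719/247⌉=12 ⌈2937/247⌉=12 ⌈3155/247⌉=13 ⌈3373/247⌉=14 ⌈3591/247⌉=15 ⌈3809/247⌉=16 ⌈4027/247⌉=17 ⌈4245/247⌉=18
  n=20…29: ⌈4463/247⌉=19 ⌈4681/247⌉=19 ⌈4899/247⌉=20 ⌈5117/247⌉=21 ⌈5335/247⌉=22 ⌈5553/247⌉=23 ⌈5771/247⌉=24 ⌈5989/247⌉=25 ⌈6207/247⌉=26 ⌈6425/247⌉=27
  n=30…39: ⌈6643/247⌉=27 ⌈6861/247⌉=28 ⌈7079/247⌉=29 ⌈7297/247⌉=30 ⌈7515/247⌉=31 ⌈7733/247⌉=32 ⌈7951/247⌉=33 ⌈8169/247⌉=34 ⌈8387/247⌉=34 ⌈8605/247⌉=35
  n=40…49: ⌈8823/247⌉=36 ⌈9041/247⌉=37 ⌈9259/247⌉=38 ⌈9477/247⌉=39 ⌈9695/247⌉=40 ⌈9913/247⌉=41 ⌈10131/247⌉=42 ⌈10349/247⌉=42 ⌈10567/247⌉=43 ⌈10785/247⌉=44
  n=50…59: ⌈11003/247⌉=45 ⌈11221/247⌉=46 ⌈11439/247⌉=47 ⌈11657/247⌉=48 ⌈11875/247⌉=49 ⌈12093/247⌉=49 ⌈12311/247⌉=50 ⌈12529/247⌉=51 ⌈12747/247⌉=52 ⌈12965/247⌉=53
  n=60…62: ⌈13183/247⌉=54 ⌈13401/247⌉=55 ⌈13619/247⌉=56
s_n = t_(n+1) − t_n for n = 0 … 61 gives
prefix = 11101111111101111111011111111011111110111111110111111101111111
slide a length-3 window over [0..2] … [59..61] (60 windows); first occurrence of each distinct factor:
  [  0..  2] 111
  [  1..  3] 110
  [  2..  4] 101
  [  3..  5] 011
  (the other 56 windows repeat one of these)
distinct factors: {011, 101, 110, 111}
count = 4  (Sturmian bound for length 3 is 4)

4


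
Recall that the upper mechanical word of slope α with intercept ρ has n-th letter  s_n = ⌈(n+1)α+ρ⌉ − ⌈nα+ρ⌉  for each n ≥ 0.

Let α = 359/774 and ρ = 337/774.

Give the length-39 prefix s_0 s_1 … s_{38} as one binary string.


010101010101001010101010100101010101010

n=0: ⌈(1·359+337)/774⌉ − ⌈(0·359+337)/774⌉ = ⌈696/774⌉ − ⌈337/774⌉ = 1 − 1 = 0
n=1: ⌈(2·359+337)/774⌉ − ⌈(1·359+337)/774⌉ = ⌈1055/774⌉ − ⌈696/774⌉ = 2 − 1 = 1
n=2: ⌈(3·359+337)/774⌉ − ⌈(2·359+337)/774⌉ = ⌈1414/774⌉ − ⌈1055/774⌉ = 2 − 2 = 0
n=3: ⌈(4·359+337)/774⌉ − ⌈(3·359+337)/774⌉ = ⌈1773/774⌉ − ⌈1414/774⌉ = 3 − 2 = 1
n=4: ⌈(5·359+337)/774⌉ − ⌈(4·359+337)/774⌉ = ⌈2132/774⌉ − ⌈1773/774⌉ = 3 − 3 = 0
n=5: ⌈(6·359+337)/774⌉ − ⌈(5·359+337)/774⌉ = ⌈2491/774⌉ − ⌈2132/774⌉ = 4 − 3 = 1
n=6: ⌈(7·359+337)/774⌉ − ⌈(6·359+337)/774⌉ = ⌈2850/774⌉ − ⌈2491/774⌉ = 4 − 4 = 0
n=7: ⌈(8·359+337)/774⌉ − ⌈(7·359+337)/774⌉ = ⌈3209/774⌉ − ⌈2850/774⌉ = 5 − 4 = 1
n=8: ⌈(9·359+337)/774⌉ − ⌈(8·359+337)/774⌉ = ⌈3568/774⌉ − ⌈3209/774⌉ = 5 − 5 = 0
n=9: ⌈(10·359+337)/774⌉ − ⌈(9·359+337)/774⌉ = ⌈3927/774⌉ − ⌈3568/774⌉ = 6 − 5 = 1
n=10: ⌈(11·359+337)/774⌉ − ⌈(10·359+337)/774⌉ = ⌈4286/774⌉ − ⌈3927/774⌉ = 6 − 6 = 0
n=11: ⌈(12·359+337)/774⌉ − ⌈(11·359+337)/774⌉ = ⌈4645/774⌉ − ⌈4286/774⌉ = 7 − 6 = 1
n=12: ⌈(13·359+337)/774⌉ − ⌈(12·359+337)/774⌉ = ⌈5004/774⌉ − ⌈4645/774⌉ = 7 − 7 = 0
n=13: ⌈(14·359+337)/774⌉ − ⌈(13·359+337)/774⌉ = ⌈5363/774⌉ − ⌈5004/774⌉ = 7 − 7 = 0
n=14: ⌈(15·359+337)/774⌉ − ⌈(14·359+337)/774⌉ = ⌈5722/774⌉ − ⌈5363/774⌉ = 8 − 7 = 1
n=15: ⌈(16·359+337)/774⌉ − ⌈(15·359+337)/774⌉ = ⌈6081/774⌉ − ⌈5722/774⌉ = 8 − 8 = 0
n=16: ⌈(17·359+337)/774⌉ − ⌈(16·359+337)/774⌉ = ⌈6440/774⌉ − ⌈6081/774⌉ = 9 − 8 = 1
n=17: ⌈(18·359+337)/774⌉ − ⌈(17·359+337)/774⌉ = ⌈6799/774⌉ − ⌈6440/774⌉ = 9 − 9 = 0
n=18: ⌈(19·359+337)/774⌉ − ⌈(18·359+337)/774⌉ = ⌈7158/774⌉ − ⌈6799/774⌉ = 10 − 9 = 1
n=19: ⌈(20·359+337)/774⌉ − ⌈(19·359+337)/774⌉ = ⌈7517/774⌉ − ⌈7158/774⌉ = 10 − 10 = 0
n=20: ⌈(21·359+337)/774⌉ − ⌈(20·359+337)/774⌉ = ⌈7876/774⌉ − ⌈7517/774⌉ = 11 − 10 = 1
n=21: ⌈(22·359+337)/774⌉ − ⌈(21·359+337)/774⌉ = ⌈8235/774⌉ − ⌈7876/774⌉ = 11 − 11 = 0
n=22: ⌈(23·359+337)/774⌉ − ⌈(22·359+337)/774⌉ = ⌈8594/774⌉ − ⌈8235/774⌉ = 12 − 11 = 1
n=23: ⌈(24·359+337)/774⌉ − ⌈(23·359+337)/774⌉ = ⌈8953/774⌉ − ⌈8594/774⌉ = 12 − 12 = 0
n=24: ⌈(25·359+337)/774⌉ − ⌈(24·359+337)/774⌉ = ⌈9312/774⌉ − ⌈8953/774⌉ = 13 − 12 = 1
n=25: ⌈(26·359+337)/774⌉ − ⌈(25·359+337)/774⌉ = ⌈9671/774⌉ − ⌈9312/774⌉ = 13 − 13 = 0
n=26: ⌈(27·359+337)/774⌉ − ⌈(26·359+337)/774⌉ = ⌈10030/774⌉ − ⌈9671/774⌉ = 13 − 13 = 0
n=27: ⌈(28·359+337)/774⌉ − ⌈(27·359+337)/774⌉ = ⌈10389/774⌉ − ⌈10030/774⌉ = 14 − 13 = 1
n=28: ⌈(29·359+337)/774⌉ − ⌈(28·359+337)/774⌉ = ⌈10748/774⌉ − ⌈10389/774⌉ = 14 − 14 = 0
n=29: ⌈(30·359+337)/774⌉ − ⌈(29·359+337)/774⌉ = ⌈11107/774⌉ − ⌈10748/774⌉ = 15 − 14 = 1
n=30: ⌈(31·359+337)/774⌉ − ⌈(30·359+337)/774⌉ = ⌈11466/774⌉ − ⌈11107/774⌉ = 15 − 15 = 0
n=31: ⌈(32·359+337)/774⌉ − ⌈(31·359+337)/774⌉ = ⌈11825/774⌉ − ⌈11466/774⌉ = 16 − 15 = 1
n=32: ⌈(33·359+337)/774⌉ − ⌈(32·359+337)/774⌉ = ⌈12184/774⌉ − ⌈11825/774⌉ = 16 − 16 = 0
n=33: ⌈(34·359+337)/774⌉ − ⌈(33·359+337)/774⌉ = ⌈12543/774⌉ − ⌈12184/774⌉ = 17 − 16 = 1
n=34: ⌈(35·359+337)/774⌉ − ⌈(34·359+337)/774⌉ = ⌈12902/774⌉ − ⌈12543/774⌉ = 17 − 17 = 0
n=35: ⌈(36·359+337)/774⌉ − ⌈(35·359+337)/774⌉ = ⌈13261/774⌉ − ⌈12902/774⌉ = 18 − 17 = 1
n=36: ⌈(37·359+337)/774⌉ − ⌈(36·359+337)/774⌉ = ⌈13620/774⌉ − ⌈13261/774⌉ = 18 − 18 = 0
n=37: ⌈(38·359+337)/774⌉ − ⌈(37·359+337)/774⌉ = ⌈13979/774⌉ − ⌈13620/774⌉ = 19 − 18 = 1
n=38: ⌈(39·359+337)/774⌉ − ⌈(38·359+337)/774⌉ = ⌈14338/774⌉ − ⌈13979/774⌉ = 19 − 19 = 0


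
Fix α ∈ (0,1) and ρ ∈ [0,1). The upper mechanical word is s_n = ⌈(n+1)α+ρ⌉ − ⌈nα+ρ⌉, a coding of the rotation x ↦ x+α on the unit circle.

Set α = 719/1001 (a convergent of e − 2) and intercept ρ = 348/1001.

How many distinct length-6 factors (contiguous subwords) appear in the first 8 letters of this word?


t_n = ⌈(n·719+348)/1001⌉ for n = 0 … 8:
  n=0…8: ⌈348/1001⌉=1 ⌈1067/1001⌉=2 ⌈1786/1001⌉=2 ⌈2505/1001⌉=3 ⌈3224/1001⌉=4 ⌈3943/1001⌉=4 ⌈4662/1001⌉=5 ⌈5381/1001⌉=6 ⌈6100/1001⌉=7
s_n = t_(n+1) − t_n for n = 0 … 7 gives
prefix = 10110111
slide a length-6 window over [0..5] … [2..7] (3 windows); first occurrence of each distinct factor:
  [  0..  5] 101101
  [  1..  6] 011011
  [  2..  7] 110111
distinct factors: {011011, 101101, 110111}
count = 3  (Sturmian bound for length 6 is 7)

3


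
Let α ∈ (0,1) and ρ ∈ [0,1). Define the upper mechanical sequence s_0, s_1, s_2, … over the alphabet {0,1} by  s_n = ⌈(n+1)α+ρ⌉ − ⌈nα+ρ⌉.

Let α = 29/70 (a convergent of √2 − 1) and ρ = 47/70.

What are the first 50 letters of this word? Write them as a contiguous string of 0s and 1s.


n=0: ⌈(1·29+47)/70⌉ − ⌈(0·29+47)/70⌉ = ⌈76/70⌉ − ⌈47/70⌉ = 2 − 1 = 1
n=1: ⌈(2·29+47)/70⌉ − ⌈(1·29+47)/70⌉ = ⌈105/70⌉ − ⌈76/70⌉ = 2 − 2 = 0
n=2: ⌈(3·29+47)/70⌉ − ⌈(2·29+47)/70⌉ = ⌈134/70⌉ − ⌈105/70⌉ = 2 − 2 = 0
n=3: ⌈(4·29+47)/70⌉ − ⌈(3·29+47)/70⌉ = ⌈163/70⌉ − ⌈134/70⌉ = 3 − 2 = 1
n=4: ⌈(5·29+47)/70⌉ − ⌈(4·29+47)/70⌉ = ⌈192/70⌉ − ⌈163/70⌉ = 3 − 3 = 0
n=5: ⌈(6·29+47)/70⌉ − ⌈(5·29+47)/70⌉ = ⌈221/70⌉ − ⌈192/70⌉ = 4 − 3 = 1
n=6: ⌈(7·29+47)/70⌉ − ⌈(6·29+47)/70⌉ = ⌈250/70⌉ − ⌈221/70⌉ = 4 − 4 = 0
n=7: ⌈(8·29+47)/70⌉ − ⌈(7·29+47)/70⌉ = ⌈279/70⌉ − ⌈250/70⌉ = 4 − 4 = 0
n=8: ⌈(9·29+47)/70⌉ − ⌈(8·29+47)/70⌉ = ⌈308/70⌉ − ⌈279/70⌉ = 5 − 4 = 1
n=9: ⌈(10·29+47)/70⌉ − ⌈(9·29+47)/70⌉ = ⌈337/70⌉ − ⌈308/70⌉ = 5 − 5 = 0
n=10: ⌈(11·29+47)/70⌉ − ⌈(10·29+47)/70⌉ = ⌈366/70⌉ − ⌈337/70⌉ = 6 − 5 = 1
n=11: ⌈(12·29+47)/70⌉ − ⌈(11·29+47)/70⌉ = ⌈395/70⌉ − ⌈366/70⌉ = 6 − 6 = 0
n=12: ⌈(13·29+47)/70⌉ − ⌈(12·29+47)/70⌉ = ⌈424/70⌉ − ⌈395/70⌉ = 7 − 6 = 1
n=13: ⌈(14·29+47)/70⌉ − ⌈(13·29+47)/70⌉ = ⌈453/70⌉ − ⌈424/70⌉ = 7 − 7 = 0
n=14: ⌈(15·29+47)/70⌉ − ⌈(14·29+47)/70⌉ = ⌈482/70⌉ − ⌈453/70⌉ = 7 − 7 = 0
n=15: ⌈(16·29+47)/70⌉ − ⌈(15·29+47)/70⌉ = ⌈511/70⌉ − ⌈482/70⌉ = 8 − 7 = 1
n=16: ⌈(17·29+47)/70⌉ − ⌈(16·29+47)/70⌉ = ⌈540/70⌉ − ⌈511/70⌉ = 8 − 8 = 0
n=17: ⌈(18·29+47)/70⌉ − ⌈(17·29+47)/70⌉ = ⌈569/70⌉ − ⌈540/70⌉ = 9 − 8 = 1
n=18: ⌈(19·29+47)/70⌉ − ⌈(18·29+47)/70⌉ = ⌈598/70⌉ − ⌈569/70⌉ = 9 − 9 = 0
n=19: ⌈(20·29+47)/70⌉ − ⌈(19·29+47)/70⌉ = ⌈627/70⌉ − ⌈598/70⌉ = 9 − 9 = 0
n=20: ⌈(21·29+47)/70⌉ − ⌈(20·29+47)/70⌉ = ⌈656/70⌉ − ⌈627/70⌉ = 10 − 9 = 1
n=21: ⌈(22·29+47)/70⌉ − ⌈(21·29+47)/70⌉ = ⌈685/70⌉ − ⌈656/70⌉ = 10 − 10 = 0
n=22: ⌈(23·29+47)/70⌉ − ⌈(22·29+47)/70⌉ = ⌈714/70⌉ − ⌈685/70⌉ = 11 − 10 = 1
n=23: ⌈(24·29+47)/70⌉ − ⌈(23·29+47)/70⌉ = ⌈743/70⌉ − ⌈714/70⌉ = 11 − 11 = 0
n=24: ⌈(25·29+47)/70⌉ − ⌈(24·29+47)/70⌉ = ⌈772/70⌉ − ⌈743/70⌉ = 12 − 11 = 1
n=25: ⌈(26·29+47)/70⌉ − ⌈(25·29+47)/70⌉ = ⌈801/70⌉ − ⌈772/70⌉ = 12 − 12 = 0
n=26: ⌈(27·29+47)/70⌉ − ⌈(26·29+47)/70⌉ = ⌈830/70⌉ − ⌈801/70⌉ = 12 − 12 = 0
n=27: ⌈(28·29+47)/70⌉ − ⌈(27·29+47)/70⌉ = ⌈859/70⌉ − ⌈830/70⌉ = 13 − 12 = 1
n=28: ⌈(29·29+47)/70⌉ − ⌈(28·29+47)/70⌉ = ⌈888/70⌉ − ⌈859/70⌉ = 13 − 13 = 0
n=29: ⌈(30·29+47)/70⌉ − ⌈(29·29+47)/70⌉ = ⌈917/70⌉ − ⌈888/70⌉ = 14 − 13 = 1
n=30: ⌈(31·29+47)/70⌉ − ⌈(30·29+47)/70⌉ = ⌈946/70⌉ − ⌈917/70⌉ = 14 − 14 = 0
n=31: ⌈(32·29+47)/70⌉ − ⌈(31·29+47)/70⌉ = ⌈975/70⌉ − ⌈946/70⌉ = 14 − 14 = 0
n=32: ⌈(33·29+47)/70⌉ − ⌈(32·29+47)/70⌉ = ⌈1004/70⌉ − ⌈975/70⌉ = 15 − 14 = 1
n=33: ⌈(34·29+47)/70⌉ − ⌈(33·29+47)/70⌉ = ⌈1033/70⌉ − ⌈1004/70⌉ = 15 − 15 = 0
n=34: ⌈(35·29+47)/70⌉ − ⌈(34·29+47)/70⌉ = ⌈1062/70⌉ − ⌈1033/70⌉ = 16 − 15 = 1
n=35: ⌈(36·29+47)/70⌉ − ⌈(35·29+47)/70⌉ = ⌈1091/70⌉ − ⌈1062/70⌉ = 16 − 16 = 0
n=36: ⌈(37·29+47)/70⌉ − ⌈(36·29+47)/70⌉ = ⌈1120/70⌉ − ⌈1091/70⌉ = 16 − 16 = 0
n=37: ⌈(38·29+47)/70⌉ − ⌈(37·29+47)/70⌉ = ⌈1149/70⌉ − ⌈1120/70⌉ = 17 − 16 = 1
n=38: ⌈(39·29+47)/70⌉ − ⌈(38·29+47)/70⌉ = ⌈1178/70⌉ − ⌈1149/70⌉ = 17 − 17 = 0
n=39: ⌈(40·29+47)/70⌉ − ⌈(39·29+47)/70⌉ = ⌈1207/70⌉ − ⌈1178/70⌉ = 18 − 17 = 1
n=40: ⌈(41·29+47)/70⌉ − ⌈(40·29+47)/70⌉ = ⌈1236/70⌉ − ⌈1207/70⌉ = 18 − 18 = 0
n=41: ⌈(42·29+47)/70⌉ − ⌈(41·29+47)/70⌉ = ⌈1265/70⌉ − ⌈1236/70⌉ = 19 − 18 = 1
n=42: ⌈(43·29+47)/70⌉ − ⌈(42·29+47)/70⌉ = ⌈1294/70⌉ − ⌈1265/70⌉ = 19 − 19 = 0
n=43: ⌈(44·29+47)/70⌉ − ⌈(43·29+47)/70⌉ = ⌈1323/70⌉ − ⌈1294/70⌉ = 19 − 19 = 0
n=44: ⌈(45·29+47)/70⌉ − ⌈(44·29+47)/70⌉ = ⌈1352/70⌉ − ⌈1323/70⌉ = 20 − 19 = 1
n=45: ⌈(46·29+47)/70⌉ − ⌈(45·29+47)/70⌉ = ⌈1381/70⌉ − ⌈1352/70⌉ = 20 − 20 = 0
n=46: ⌈(47·29+47)/70⌉ − ⌈(46·29+47)/70⌉ = ⌈1410/70⌉ − ⌈1381/70⌉ = 21 − 20 = 1
n=47: ⌈(48·29+47)/70⌉ − ⌈(47·29+47)/70⌉ = ⌈1439/70⌉ − ⌈1410/70⌉ = 21 − 21 = 0
n=48: ⌈(49·29+47)/70⌉ − ⌈(48·29+47)/70⌉ = ⌈1468/70⌉ − ⌈1439/70⌉ = 21 − 21 = 0
n=49: ⌈(50·29+47)/70⌉ − ⌈(49·29+47)/70⌉ = ⌈1497/70⌉ − ⌈1468/70⌉ = 22 − 21 = 1

10010100101010010100101010010100101001010100101001


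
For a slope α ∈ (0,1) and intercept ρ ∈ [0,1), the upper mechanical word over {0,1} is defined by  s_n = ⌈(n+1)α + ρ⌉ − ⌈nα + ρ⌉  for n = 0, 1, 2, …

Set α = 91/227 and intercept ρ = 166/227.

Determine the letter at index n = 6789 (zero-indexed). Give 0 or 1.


(n+1)α + ρ = (6790·91 + 166) / 227 = 618056/227
nα + ρ     = (6789·91 + 166) / 227 = 617965/227
⌈618056/227⌉ = 2723,  ⌈617965/227⌉ = 2723
s_{6789} = 2723 − 2723 = 0

0


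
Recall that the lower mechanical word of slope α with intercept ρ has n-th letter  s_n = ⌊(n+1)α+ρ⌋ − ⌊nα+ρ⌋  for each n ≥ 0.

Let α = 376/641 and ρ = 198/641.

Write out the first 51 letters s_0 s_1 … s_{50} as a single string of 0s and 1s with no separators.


011010110101011010110101011010110101101010110101101

n=0: ⌊(1·376+198)/641⌋ − ⌊(0·376+198)/641⌋ = ⌊574/641⌋ − ⌊198/641⌋ = 0 − 0 = 0
n=1: ⌊(2·376+198)/641⌋ − ⌊(1·376+198)/641⌋ = ⌊950/641⌋ − ⌊574/641⌋ = 1 − 0 = 1
n=2: ⌊(3·376+198)/641⌋ − ⌊(2·376+198)/641⌋ = ⌊1326/641⌋ − ⌊950/641⌋ = 2 − 1 = 1
n=3: ⌊(4·376+198)/641⌋ − ⌊(3·376+198)/641⌋ = ⌊1702/641⌋ − ⌊1326/641⌋ = 2 − 2 = 0
n=4: ⌊(5·376+198)/641⌋ − ⌊(4·376+198)/641⌋ = ⌊2078/641⌋ − ⌊1702/641⌋ = 3 − 2 = 1
n=5: ⌊(6·376+198)/641⌋ − ⌊(5·376+198)/641⌋ = ⌊2454/641⌋ − ⌊2078/641⌋ = 3 − 3 = 0
n=6: ⌊(7·376+198)/641⌋ − ⌊(6·376+198)/641⌋ = ⌊2830/641⌋ − ⌊2454/641⌋ = 4 − 3 = 1
n=7: ⌊(8·376+198)/641⌋ − ⌊(7·376+198)/641⌋ = ⌊3206/641⌋ − ⌊2830/641⌋ = 5 − 4 = 1
n=8: ⌊(9·376+198)/641⌋ − ⌊(8·376+198)/641⌋ = ⌊3582/641⌋ − ⌊3206/641⌋ = 5 − 5 = 0
n=9: ⌊(10·376+198)/641⌋ − ⌊(9·376+198)/641⌋ = ⌊3958/641⌋ − ⌊3582/641⌋ = 6 − 5 = 1
n=10: ⌊(11·376+198)/641⌋ − ⌊(10·376+198)/641⌋ = ⌊4334/641⌋ − ⌊3958/641⌋ = 6 − 6 = 0
n=11: ⌊(12·376+198)/641⌋ − ⌊(11·376+198)/641⌋ = ⌊4710/641⌋ − ⌊4334/641⌋ = 7 − 6 = 1
n=12: ⌊(13·376+198)/641⌋ − ⌊(12·376+198)/641⌋ = ⌊5086/641⌋ − ⌊4710/641⌋ = 7 − 7 = 0
n=13: ⌊(14·376+198)/641⌋ − ⌊(13·376+198)/641⌋ = ⌊5462/641⌋ − ⌊5086/641⌋ = 8 − 7 = 1
n=14: ⌊(15·376+198)/641⌋ − ⌊(14·376+198)/641⌋ = ⌊5838/641⌋ − ⌊5462/641⌋ = 9 − 8 = 1
n=15: ⌊(16·376+198)/641⌋ − ⌊(15·376+198)/641⌋ = ⌊6214/641⌋ − ⌊5838/641⌋ = 9 − 9 = 0
n=16: ⌊(17·376+198)/641⌋ − ⌊(16·376+198)/641⌋ = ⌊6590/641⌋ − ⌊6214/641⌋ = 10 − 9 = 1
n=17: ⌊(18·376+198)/641⌋ − ⌊(17·376+198)/641⌋ = ⌊6966/641⌋ − ⌊6590/641⌋ = 10 − 10 = 0
n=18: ⌊(19·376+198)/641⌋ − ⌊(18·376+198)/641⌋ = ⌊7342/641⌋ − ⌊6966/641⌋ = 11 − 10 = 1
n=19: ⌊(20·376+198)/641⌋ − ⌊(19·376+198)/641⌋ = ⌊7718/641⌋ − ⌊7342/641⌋ = 12 − 11 = 1
n=20: ⌊(21·376+198)/641⌋ − ⌊(20·376+198)/641⌋ = ⌊8094/641⌋ − ⌊7718/641⌋ = 12 − 12 = 0
n=21: ⌊(22·376+198)/641⌋ − ⌊(21·376+198)/641⌋ = ⌊8470/641⌋ − ⌊8094/641⌋ = 13 − 12 = 1
n=22: ⌊(23·376+198)/641⌋ − ⌊(22·376+198)/641⌋ = ⌊8846/641⌋ − ⌊8470/641⌋ = 13 − 13 = 0
n=23: ⌊(24·376+198)/641⌋ − ⌊(23·376+198)/641⌋ = ⌊9222/641⌋ − ⌊8846/641⌋ = 14 − 13 = 1
n=24: ⌊(25·376+198)/641⌋ − ⌊(24·376+198)/641⌋ = ⌊9598/641⌋ − ⌊9222/641⌋ = 14 − 14 = 0
n=25: ⌊(26·376+198)/641⌋ − ⌊(25·376+198)/641⌋ = ⌊9974/641⌋ − ⌊9598/641⌋ = 15 − 14 = 1
n=26: ⌊(27·376+198)/641⌋ − ⌊(26·376+198)/641⌋ = ⌊10350/641⌋ − ⌊9974/641⌋ = 16 − 15 = 1
n=27: ⌊(28·376+198)/641⌋ − ⌊(27·376+198)/641⌋ = ⌊10726/641⌋ − ⌊10350/641⌋ = 16 − 16 = 0
n=28: ⌊(29·376+198)/641⌋ − ⌊(28·376+198)/641⌋ = ⌊11102/641⌋ − ⌊10726/641⌋ = 17 − 16 = 1
n=29: ⌊(30·376+198)/641⌋ − ⌊(29·376+198)/641⌋ = ⌊11478/641⌋ − ⌊11102/641⌋ = 17 − 17 = 0
n=30: ⌊(31·376+198)/641⌋ − ⌊(30·376+198)/641⌋ = ⌊11854/641⌋ − ⌊11478/641⌋ = 18 − 17 = 1
n=31: ⌊(32·376+198)/641⌋ − ⌊(31·376+198)/641⌋ = ⌊12230/641⌋ − ⌊11854/641⌋ = 19 − 18 = 1
n=32: ⌊(33·376+198)/641⌋ − ⌊(32·376+198)/641⌋ = ⌊12606/641⌋ − ⌊12230/641⌋ = 19 − 19 = 0
n=33: ⌊(34·376+198)/641⌋ − ⌊(33·376+198)/641⌋ = ⌊12982/641⌋ − ⌊12606/641⌋ = 20 − 19 = 1
n=34: ⌊(35·376+198)/641⌋ − ⌊(34·376+198)/641⌋ = ⌊13358/641⌋ − ⌊12982/641⌋ = 20 − 20 = 0
n=35: ⌊(36·376+198)/641⌋ − ⌊(35·376+198)/641⌋ = ⌊13734/641⌋ − ⌊13358/641⌋ = 21 − 20 = 1
n=36: ⌊(37·376+198)/641⌋ − ⌊(36·376+198)/641⌋ = ⌊14110/641⌋ − ⌊13734/641⌋ = 22 − 21 = 1
n=37: ⌊(38·376+198)/641⌋ − ⌊(37·376+198)/641⌋ = ⌊14486/641⌋ − ⌊14110/641⌋ = 22 − 22 = 0
n=38: ⌊(39·376+198)/641⌋ − ⌊(38·376+198)/641⌋ = ⌊14862/641⌋ − ⌊14486/641⌋ = 23 − 22 = 1
n=39: ⌊(40·376+198)/641⌋ − ⌊(39·376+198)/641⌋ = ⌊15238/641⌋ − ⌊14862/641⌋ = 23 − 23 = 0
n=40: ⌊(41·376+198)/641⌋ − ⌊(40·376+198)/641⌋ = ⌊15614/641⌋ − ⌊15238/641⌋ = 24 − 23 = 1
n=41: ⌊(42·376+198)/641⌋ − ⌊(41·376+198)/641⌋ = ⌊15990/641⌋ − ⌊15614/641⌋ = 24 − 24 = 0
n=42: ⌊(43·376+198)/641⌋ − ⌊(42·376+198)/641⌋ = ⌊16366/641⌋ − ⌊15990/641⌋ = 25 − 24 = 1
n=43: ⌊(44·376+198)/641⌋ − ⌊(43·376+198)/641⌋ = ⌊16742/641⌋ − ⌊16366/641⌋ = 26 − 25 = 1
n=44: ⌊(45·376+198)/641⌋ − ⌊(44·376+198)/641⌋ = ⌊17118/641⌋ − ⌊16742/641⌋ = 26 − 26 = 0
n=45: ⌊(46·376+198)/641⌋ − ⌊(45·376+198)/641⌋ = ⌊17494/641⌋ − ⌊17118/641⌋ = 27 − 26 = 1
n=46: ⌊(47·376+198)/641⌋ − ⌊(46·376+198)/641⌋ = ⌊17870/641⌋ − ⌊17494/641⌋ = 27 − 27 = 0
n=47: ⌊(48·376+198)/641⌋ − ⌊(47·376+198)/641⌋ = ⌊18246/641⌋ − ⌊17870/641⌋ = 28 − 27 = 1
n=48: ⌊(49·376+198)/641⌋ − ⌊(48·376+198)/641⌋ = ⌊18622/641⌋ − ⌊18246/641⌋ = 29 − 28 = 1
n=49: ⌊(50·376+198)/641⌋ − ⌊(49·376+198)/641⌋ = ⌊18998/641⌋ − ⌊18622/641⌋ = 29 − 29 = 0
n=50: ⌊(51·376+198)/641⌋ − ⌊(50·376+198)/641⌋ = ⌊19374/641⌋ − ⌊18998/641⌋ = 30 − 29 = 1


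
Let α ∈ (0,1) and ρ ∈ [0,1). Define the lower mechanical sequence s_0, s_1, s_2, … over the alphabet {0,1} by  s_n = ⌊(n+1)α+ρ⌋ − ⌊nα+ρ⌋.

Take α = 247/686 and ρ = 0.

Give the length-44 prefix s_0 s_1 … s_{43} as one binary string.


n=0: ⌊(1·247)/686⌋ − ⌊(0·247)/686⌋ = ⌊247/686⌋ − ⌊0/686⌋ = 0 − 0 = 0
n=1: ⌊(2·247)/686⌋ − ⌊(1·247)/686⌋ = ⌊494/686⌋ − ⌊247/686⌋ = 0 − 0 = 0
n=2: ⌊(3·247)/686⌋ − ⌊(2·247)/686⌋ = ⌊741/686⌋ − ⌊494/686⌋ = 1 − 0 = 1
n=3: ⌊(4·247)/686⌋ − ⌊(3·247)/686⌋ = ⌊988/686⌋ − ⌊741/686⌋ = 1 − 1 = 0
n=4: ⌊(5·247)/686⌋ − ⌊(4·247)/686⌋ = ⌊1235/686⌋ − ⌊988/686⌋ = 1 − 1 = 0
n=5: ⌊(6·247)/686⌋ − ⌊(5·247)/686⌋ = ⌊1482/686⌋ − ⌊1235/686⌋ = 2 − 1 = 1
n=6: ⌊(7·247)/686⌋ − ⌊(6·247)/686⌋ = ⌊1729/686⌋ − ⌊1482/686⌋ = 2 − 2 = 0
n=7: ⌊(8·247)/686⌋ − ⌊(7·247)/686⌋ = ⌊1976/686⌋ − ⌊1729/686⌋ = 2 − 2 = 0
n=8: ⌊(9·247)/686⌋ − ⌊(8·247)/686⌋ = ⌊2223/686⌋ − ⌊1976/686⌋ = 3 − 2 = 1
n=9: ⌊(10·247)/686⌋ − ⌊(9·247)/686⌋ = ⌊2470/686⌋ − ⌊2223/686⌋ = 3 − 3 = 0
n=10: ⌊(11·247)/686⌋ − ⌊(10·247)/686⌋ = ⌊2717/686⌋ − ⌊2470/686⌋ = 3 − 3 = 0
n=11: ⌊(12·247)/686⌋ − ⌊(11·247)/686⌋ = ⌊2964/686⌋ − ⌊2717/686⌋ = 4 − 3 = 1
n=12: ⌊(13·247)/686⌋ − ⌊(12·247)/686⌋ = ⌊3211/686⌋ − ⌊2964/686⌋ = 4 − 4 = 0
n=13: ⌊(14·247)/686⌋ − ⌊(13·247)/686⌋ = ⌊3458/686⌋ − ⌊3211/686⌋ = 5 − 4 = 1
n=14: ⌊(15·247)/686⌋ − ⌊(14·247)/686⌋ = ⌊3705/686⌋ − ⌊3458/686⌋ = 5 − 5 = 0
n=15: ⌊(16·247)/686⌋ − ⌊(15·247)/686⌋ = ⌊3952/686⌋ − ⌊3705/686⌋ = 5 − 5 = 0
n=16: ⌊(17·247)/686⌋ − ⌊(16·247)/686⌋ = ⌊4199/686⌋ − ⌊3952/686⌋ = 6 − 5 = 1
n=17: ⌊(18·247)/686⌋ − ⌊(17·247)/686⌋ = ⌊4446/686⌋ − ⌊4199/686⌋ = 6 − 6 = 0
n=18: ⌊(19·247)/686⌋ − ⌊(18·247)/686⌋ = ⌊4693/686⌋ − ⌊4446/686⌋ = 6 − 6 = 0
n=19: ⌊(20·247)/686⌋ − ⌊(19·247)/686⌋ = ⌊4940/686⌋ − ⌊4693/686⌋ = 7 − 6 = 1
n=20: ⌊(21·247)/686⌋ − ⌊(20·247)/686⌋ = ⌊5187/686⌋ − ⌊4940/686⌋ = 7 − 7 = 0
n=21: ⌊(22·247)/686⌋ − ⌊(21·247)/686⌋ = ⌊5434/686⌋ − ⌊5187/686⌋ = 7 − 7 = 0
n=22: ⌊(23·247)/686⌋ − ⌊(22·247)/686⌋ = ⌊5681/686⌋ − ⌊5434/686⌋ = 8 − 7 = 1
n=23: ⌊(24·247)/686⌋ − ⌊(23·247)/686⌋ = ⌊5928/686⌋ − ⌊5681/686⌋ = 8 − 8 = 0
n=24: ⌊(25·247)/686⌋ − ⌊(24·247)/686⌋ = ⌊6175/686⌋ − ⌊5928/686⌋ = 9 − 8 = 1
n=25: ⌊(26·247)/686⌋ − ⌊(25·247)/686⌋ = ⌊6422/686⌋ − ⌊6175/686⌋ = 9 − 9 = 0
n=26: ⌊(27·247)/686⌋ − ⌊(26·247)/686⌋ = ⌊6669/686⌋ − ⌊6422/686⌋ = 9 − 9 = 0
n=27: ⌊(28·247)/686⌋ − ⌊(27·247)/686⌋ = ⌊6916/686⌋ − ⌊6669/686⌋ = 10 − 9 = 1
n=28: ⌊(29·247)/686⌋ − ⌊(28·247)/686⌋ = ⌊7163/686⌋ − ⌊6916/686⌋ = 10 − 10 = 0
n=29: ⌊(30·247)/686⌋ − ⌊(29·247)/686⌋ = ⌊7410/686⌋ − ⌊7163/686⌋ = 10 − 10 = 0
n=30: ⌊(31·247)/686⌋ − ⌊(30·247)/686⌋ = ⌊7657/686⌋ − ⌊7410/686⌋ = 11 − 10 = 1
n=31: ⌊(32·247)/686⌋ − ⌊(31·247)/686⌋ = ⌊7904/686⌋ − ⌊7657/686⌋ = 11 − 11 = 0
n=32: ⌊(33·247)/686⌋ − ⌊(32·247)/686⌋ = ⌊8151/686⌋ − ⌊7904/686⌋ = 11 − 11 = 0
n=33: ⌊(34·247)/686⌋ − ⌊(33·247)/686⌋ = ⌊8398/686⌋ − ⌊8151/686⌋ = 12 − 11 = 1
n=34: ⌊(35·247)/686⌋ − ⌊(34·247)/686⌋ = ⌊8645/686⌋ − ⌊8398/686⌋ = 12 − 12 = 0
n=35: ⌊(36·247)/686⌋ − ⌊(35·247)/686⌋ = ⌊8892/686⌋ − ⌊8645/686⌋ = 12 − 12 = 0
n=36: ⌊(37·247)/686⌋ − ⌊(36·247)/686⌋ = ⌊9139/686⌋ − ⌊8892/686⌋ = 13 − 12 = 1
n=37: ⌊(38·247)/686⌋ − ⌊(37·247)/686⌋ = ⌊9386/686⌋ − ⌊9139/686⌋ = 13 − 13 = 0
n=38: ⌊(39·247)/686⌋ − ⌊(38·247)/686⌋ = ⌊9633/686⌋ − ⌊9386/686⌋ = 14 − 13 = 1
n=39: ⌊(40·247)/686⌋ − ⌊(39·247)/686⌋ = ⌊9880/686⌋ − ⌊9633/686⌋ = 14 − 14 = 0
n=40: ⌊(41·247)/686⌋ − ⌊(40·247)/686⌋ = ⌊10127/686⌋ − ⌊9880/686⌋ = 14 − 14 = 0
n=41: ⌊(42·247)/686⌋ − ⌊(41·247)/686⌋ = ⌊10374/686⌋ − ⌊10127/686⌋ = 15 − 14 = 1
n=42: ⌊(43·247)/686⌋ − ⌊(42·247)/686⌋ = ⌊10621/686⌋ − ⌊10374/686⌋ = 15 − 15 = 0
n=43: ⌊(44·247)/686⌋ − ⌊(43·247)/686⌋ = ⌊10868/686⌋ − ⌊10621/686⌋ = 15 − 15 = 0

00100100100101001001001010010010010010100100


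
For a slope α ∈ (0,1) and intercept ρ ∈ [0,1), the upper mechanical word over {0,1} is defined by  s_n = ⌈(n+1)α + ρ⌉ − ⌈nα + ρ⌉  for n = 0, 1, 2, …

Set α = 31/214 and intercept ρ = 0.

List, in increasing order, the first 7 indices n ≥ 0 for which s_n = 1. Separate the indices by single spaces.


n=0: ⌈31/214⌉−⌈0/214⌉ = 1−0 = 1  ← one
n=1: ⌈62/214⌉−⌈31/214⌉ = 1−1 = 0
n=2: ⌈93/214⌉−⌈62/214⌉ = 1−1 = 0
n=3: ⌈124/214⌉−⌈93/214⌉ = 1−1 = 0
n=4: ⌈155/214⌉−⌈124/214⌉ = 1−1 = 0
n=5: ⌈186/214⌉−⌈155/214⌉ = 1−1 = 0
n=6: ⌈217/214⌉−⌈186/214⌉ = 2−1 = 1  ← one
n=7: ⌈248/214⌉−⌈217/214⌉ = 2−2 = 0
n=8: ⌈279/214⌉−⌈248/214⌉ = 2−2 = 0
n=9: ⌈310/214⌉−⌈279/214⌉ = 2−2 = 0
n=10: ⌈341/214⌉−⌈310/214⌉ = 2−2 = 0
n=11: ⌈372/214⌉−⌈341/214⌉ = 2−2 = 0
n=12: ⌈403/214⌉−⌈372/214⌉ = 2−2 = 0
n=13: ⌈434/214⌉−⌈403/214⌉ = 3−2 = 1  ← one
n=14: ⌈465/214⌉−⌈434/214⌉ = 3−3 = 0
n=15: ⌈496/214⌉−⌈465/214⌉ = 3−3 = 0
n=16: ⌈527/214⌉−⌈496/214⌉ = 3−3 = 0
n=17: ⌈558/214⌉−⌈527/214⌉ = 3−3 = 0
n=18: ⌈589/214⌉−⌈558/214⌉ = 3−3 = 0
n=19: ⌈620/214⌉−⌈589/214⌉ = 3−3 = 0
n=20: ⌈651/214⌉−⌈620/214⌉ = 4−3 = 1  ← one
n=21: ⌈682/214⌉−⌈651/214⌉ = 4−4 = 0
n=22: ⌈713/214⌉−⌈682/214⌉ = 4−4 = 0
n=23: ⌈744/214⌉−⌈713/214⌉ = 4−4 = 0
n=24: ⌈775/214⌉−⌈744/214⌉ = 4−4 = 0
n=25: ⌈806/214⌉−⌈775/214⌉ = 4−4 = 0
n=26: ⌈837/214⌉−⌈806/214⌉ = 4−4 = 0
n=27: ⌈868/214⌉−⌈837/214⌉ = 5−4 = 1  ← one
n=28: ⌈899/214⌉−⌈868/214⌉ = 5−5 = 0
n=29: ⌈930/214⌉−⌈899/214⌉ = 5−5 = 0
n=30: ⌈961/214⌉−⌈930/214⌉ = 5−5 = 0
n=31: ⌈992/214⌉−⌈961/214⌉ = 5−5 = 0
n=32: ⌈1023/214⌉−⌈992/214⌉ = 5−5 = 0
n=33: ⌈1054/214⌉−⌈1023/214⌉ = 5−5 = 0
n=34: ⌈1085/214⌉−⌈1054/214⌉ = 6−5 = 1  ← one
n=35: ⌈1116/214⌉−⌈1085/214⌉ = 6−6 = 0
n=36: ⌈1147/214⌉−⌈1116/214⌉ = 6−6 = 0
n=37: ⌈1178/214⌉−⌈1147/214⌉ = 6−6 = 0
n=38: ⌈1209/214⌉−⌈1178/214⌉ = 6−6 = 0
n=39: ⌈1240/214⌉−⌈1209/214⌉ = 6−6 = 0
n=40: ⌈1271/214⌉−⌈1240/214⌉ = 6−6 = 0
n=41: ⌈1302/214⌉−⌈1271/214⌉ = 7−6 = 1  ← one
positions of the first 7 ones: 0 6 13 20 27 34 41

0 6 13 20 27 34 41


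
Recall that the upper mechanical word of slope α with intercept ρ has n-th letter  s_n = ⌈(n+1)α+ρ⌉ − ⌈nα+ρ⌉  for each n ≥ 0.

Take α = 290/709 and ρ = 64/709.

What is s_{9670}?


0

(n+1)α + ρ = (9671·290 + 64) / 709 = 2804654/709
nα + ρ     = (9670·290 + 64) / 709 = 2804364/709
⌈2804654/709⌉ = 3956,  ⌈2804364/709⌉ = 3956
s_{9670} = 3956 − 3956 = 0


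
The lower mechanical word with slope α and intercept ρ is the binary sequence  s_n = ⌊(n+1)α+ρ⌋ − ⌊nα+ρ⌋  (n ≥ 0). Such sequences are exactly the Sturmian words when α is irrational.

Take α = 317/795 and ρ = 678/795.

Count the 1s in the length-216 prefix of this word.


86

#1s = Σ_{n=0}^{215} s_n = Σ_{n=0}^{215} (⌊(n+1)α+ρ⌋ − ⌊nα+ρ⌋)
the sum telescopes: every ⌊nα+ρ⌋ with 0 < n < 216 appears once with + and once with −, leaving ⌊216α+ρ⌋ − ⌊0·α+ρ⌋
216α + ρ = (216·317 + 678) / 795 = 69150/795
ρ = 678/795
⌊69150/795⌋ = 86,  ⌊678/795⌋ = 0
#1s = 86 − 0 = 86


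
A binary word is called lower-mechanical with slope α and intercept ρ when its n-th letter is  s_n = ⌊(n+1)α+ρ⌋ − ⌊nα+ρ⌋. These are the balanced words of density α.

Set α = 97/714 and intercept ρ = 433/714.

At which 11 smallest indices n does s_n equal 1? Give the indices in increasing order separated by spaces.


2 10 17 24 32 39 47 54 61 69 76

n=0: ⌊530/714⌋−⌊433/714⌋ = 0−0 = 0
n=1: ⌊627/714⌋−⌊530/714⌋ = 0−0 = 0
n=2: ⌊724/714⌋−⌊627/714⌋ = 1−0 = 1  ← one
n=3: ⌊821/714⌋−⌊724/714⌋ = 1−1 = 0
n=4: ⌊918/714⌋−⌊821/714⌋ = 1−1 = 0
  …
n=10: ⌊1500/714⌋−⌊1403/714⌋ = 2−1 = 1  ← one
n=11: ⌊1597/714⌋−⌊1500/714⌋ = 2−2 = 0
n=12: ⌊1694/714⌋−⌊1597/714⌋ = 2−2 = 0
  …
n=17: ⌊2179/714⌋−⌊2082/714⌋ = 3−2 = 1  ← one
n=18: ⌊2276/714⌋−⌊2179/714⌋ = 3−3 = 0
n=19: ⌊2373/714⌋−⌊2276/714⌋ = 3−3 = 0
  …
n=24: ⌊2858/714⌋−⌊2761/714⌋ = 4−3 = 1  ← one
n=25: ⌊2955/714⌋−⌊2858/714⌋ = 4−4 = 0
n=26: ⌊3052/714⌋−⌊2955/714⌋ = 4−4 = 0
  …
n=32: ⌊3634/714⌋−⌊3537/714⌋ = 5−4 = 1  ← one
n=33: ⌊3731/714⌋−⌊3634/714⌋ = 5−5 = 0
n=34: ⌊3828/714⌋−⌊3731/714⌋ = 5−5 = 0
  …
n=39: ⌊4313/714⌋−⌊4216/714⌋ = 6−5 = 1  ← one
n=40: ⌊4410/714⌋−⌊4313/714⌋ = 6−6 = 0
n=41: ⌊4507/714⌋−⌊4410/714⌋ = 6−6 = 0
  …
n=47: ⌊5089/714⌋−⌊4992/714⌋ = 7−6 = 1  ← one
n=48: ⌊5186/714⌋−⌊5089/714⌋ = 7−7 = 0
n=49: ⌊5283/714⌋−⌊5186/714⌋ = 7−7 = 0
  …
n=54: ⌊5768/714⌋−⌊5671/714⌋ = 8−7 = 1  ← one
n=55: ⌊5865/714⌋−⌊5768/714⌋ = 8−8 = 0
n=56: ⌊5962/714⌋−⌊5865/714⌋ = 8−8 = 0
  …
n=61: ⌊6447/714⌋−⌊6350/714⌋ = 9−8 = 1  ← one
n=62: ⌊6544/714⌋−⌊6447/714⌋ = 9−9 = 0
n=63: ⌊6641/714⌋−⌊6544/714⌋ = 9−9 = 0
  …
n=69: ⌊7223/714⌋−⌊7126/714⌋ = 10−9 = 1  ← one
n=70: ⌊7320/714⌋−⌊7223/714⌋ = 10−10 = 0
n=71: ⌊7417/714⌋−⌊7320/714⌋ = 10−10 = 0
  …
n=76: ⌊7902/714⌋−⌊7805/714⌋ = 11−10 = 1  ← one
positions of the first 11 ones: 2 10 17 24 32 39 47 54 61 69 76


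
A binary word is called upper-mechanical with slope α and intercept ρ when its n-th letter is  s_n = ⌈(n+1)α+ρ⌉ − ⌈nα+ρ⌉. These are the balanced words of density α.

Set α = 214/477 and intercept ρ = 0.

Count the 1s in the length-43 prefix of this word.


20

#1s = Σ_{n=0}^{42} s_n = Σ_{n=0}^{42} (⌈(n+1)α+ρ⌉ − ⌈nα+ρ⌉)
the sum telescopes: every ⌈nα+ρ⌉ with 0 < n < 43 appears once with + and once with −, leaving ⌈43α+ρ⌉ − ⌈0·α+ρ⌉
43α + ρ = (43·214) / 477 = 9202/477
ρ = 0/477
⌈9202/477⌉ = 20,  ⌈0/477⌉ = 0
#1s = 20 − 0 = 20
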